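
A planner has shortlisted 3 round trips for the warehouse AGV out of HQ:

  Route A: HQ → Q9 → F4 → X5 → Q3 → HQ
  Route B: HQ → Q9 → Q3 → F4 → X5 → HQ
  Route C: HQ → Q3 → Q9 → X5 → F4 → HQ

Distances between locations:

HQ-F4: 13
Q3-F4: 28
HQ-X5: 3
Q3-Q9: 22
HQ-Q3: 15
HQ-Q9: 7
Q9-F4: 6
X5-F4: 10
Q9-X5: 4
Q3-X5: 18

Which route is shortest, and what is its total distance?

Route A: 7 + 6 + 10 + 18 + 15 = 56
Route B: 7 + 22 + 28 + 10 + 3 = 70
Route C: 15 + 22 + 4 + 10 + 13 = 64

56 — Route A is the shortest.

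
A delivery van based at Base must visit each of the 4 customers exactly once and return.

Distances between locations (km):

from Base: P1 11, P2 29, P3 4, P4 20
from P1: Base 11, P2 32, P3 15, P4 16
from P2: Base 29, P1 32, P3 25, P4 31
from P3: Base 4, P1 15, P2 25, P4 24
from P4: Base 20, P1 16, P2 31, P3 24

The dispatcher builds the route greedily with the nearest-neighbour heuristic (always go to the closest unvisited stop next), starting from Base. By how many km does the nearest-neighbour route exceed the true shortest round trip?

Excess over optimum: 8 km.

Base: P3=4, P1=11, P4=20, P2=29 ⇒ P3
P3: P1=15, P4=24, P2=25 ⇒ P1
P1: P4=16, P2=32 ⇒ P4
P4: P2=31 ⇒ P2
NN route Base → P3 → P1 → P4 → P2 → Base costs 95.
Optimal: Base → P1 → P4 → P2 → P3 → Base costs 87 (by enumerating all 12 distinct tours).
Excess = 95 − 87 = 8.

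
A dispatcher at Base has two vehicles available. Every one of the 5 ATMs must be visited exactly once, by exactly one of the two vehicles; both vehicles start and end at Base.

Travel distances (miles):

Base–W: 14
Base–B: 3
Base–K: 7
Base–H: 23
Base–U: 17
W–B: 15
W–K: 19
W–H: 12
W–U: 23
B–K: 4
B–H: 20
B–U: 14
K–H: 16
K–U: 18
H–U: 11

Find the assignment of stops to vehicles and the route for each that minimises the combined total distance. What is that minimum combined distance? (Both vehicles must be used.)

Minimum combined distance: 68 miles.

Check every non-empty split of the stops between the two vehicles; for each half take its own optimal tour:
  {W} + {B, K, H, U}: 28 + 51 = 79
  {B} + {W, K, H, U}: 6 + 62 = 68
  {W, B} + {K, H, U}: 32 + 51 = 83
  {K} + {W, B, H, U}: 14 + 54 = 68
  {W, K} + {B, H, U}: 40 + 51 = 91
  {B, K} + {W, H, U}: 14 + 54 = 68
  … (15 splits in total)
Best: vehicle 1 Base → B → Base = 6; vehicle 2 Base → W → H → U → K → Base = 62; combined 68.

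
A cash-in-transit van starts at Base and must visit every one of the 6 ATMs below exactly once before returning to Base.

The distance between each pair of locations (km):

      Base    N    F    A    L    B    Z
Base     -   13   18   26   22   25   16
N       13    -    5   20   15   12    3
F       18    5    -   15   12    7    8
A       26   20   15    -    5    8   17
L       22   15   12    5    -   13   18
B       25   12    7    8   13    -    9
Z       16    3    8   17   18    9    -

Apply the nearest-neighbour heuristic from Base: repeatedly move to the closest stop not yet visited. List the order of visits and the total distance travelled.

66 km along Base → N → Z → F → B → A → L → Base.

Base → [N:13 / Z:16 / F:18 / L:22 / B:25 / A:26] → N (13)
N → [Z:3 / F:5 / B:12 / L:15 / A:20] → Z (3)
Z → [F:8 / B:9 / A:17 / L:18] → F (8)
F → [B:7 / L:12 / A:15] → B (7)
B → [A:8 / L:13] → A (8)
A → [L:5] → L (5)
Return L→Base: 22.
Total = 13 + 3 + 8 + 7 + 8 + 5 + 22 = 66.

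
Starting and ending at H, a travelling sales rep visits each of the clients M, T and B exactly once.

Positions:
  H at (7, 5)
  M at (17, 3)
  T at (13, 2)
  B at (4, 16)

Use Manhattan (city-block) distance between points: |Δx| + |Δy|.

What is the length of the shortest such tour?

H - M - T - B - H: 12+5+23+14 = 54
H - M - B - T - H: 12+26+23+9 = 70
H - T - M - B - H: 9+5+26+14 = 54
The minimum is 54.
One optimal route: H → M → T → B → H (or its reverse).

54 — the shortest possible round trip.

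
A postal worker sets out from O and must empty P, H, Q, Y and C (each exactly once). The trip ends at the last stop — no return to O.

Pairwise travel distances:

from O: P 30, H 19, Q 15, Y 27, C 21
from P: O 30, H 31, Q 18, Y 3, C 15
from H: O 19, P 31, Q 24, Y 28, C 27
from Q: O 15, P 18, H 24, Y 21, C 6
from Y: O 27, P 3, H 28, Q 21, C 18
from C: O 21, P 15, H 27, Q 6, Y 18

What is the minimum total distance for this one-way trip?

Shortest open route: 67.

There are 5! = 120 possible orderings.
O→P→H→Q→Y→C: 30+31+24+21+18 = 124
O→P→H→Q→C→Y: 30+31+24+6+18 = 109
O→P→H→Y→Q→C: 30+31+28+21+6 = 116
O→P→H→Y→C→Q: 30+31+28+18+6 = 113
O→P→H→C→Q→Y: 30+31+27+6+21 = 115
O→P→H→C→Y→Q: 30+31+27+18+21 = 127
O→P→Q→H→Y→C: 30+18+24+28+18 = 118
O→P→Q→H→C→Y: 30+18+24+27+18 = 117
O→P→Q→Y→H→C: 30+18+21+28+27 = 124
O→P→Q→Y→C→H: 30+18+21+18+27 = 114
O→P→Q→C→H→Y: 30+18+6+27+28 = 109
O→P→Q→C→Y→H: 30+18+6+18+28 = 100
O→P→Y→H→Q→C: 30+3+28+24+6 = 91
O→P→Y→H→C→Q: 30+3+28+27+6 = 94
… (106 more)
O→H→Q→C→P→Y: 19+24+6+15+3 = 67  ← best
The minimum is 67.
One shortest path: O → H → Q → C → P → Y.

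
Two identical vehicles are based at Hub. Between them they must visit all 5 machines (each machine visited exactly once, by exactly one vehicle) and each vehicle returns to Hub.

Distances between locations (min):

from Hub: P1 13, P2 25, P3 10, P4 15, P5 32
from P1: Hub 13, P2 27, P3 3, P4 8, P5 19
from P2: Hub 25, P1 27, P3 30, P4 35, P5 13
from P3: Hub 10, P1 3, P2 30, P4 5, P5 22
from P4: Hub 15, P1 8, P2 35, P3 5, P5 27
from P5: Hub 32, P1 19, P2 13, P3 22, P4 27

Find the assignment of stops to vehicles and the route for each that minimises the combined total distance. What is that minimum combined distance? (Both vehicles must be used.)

100 min — the smallest possible combined total.

There are 2^4 − 1 = 15 ways to divide the 5 stops into two non-empty groups. For each, the best each vehicle can do is its own shortest tour through its group:
  {P1} + {P2, P3, P4, P5}: 26 + 80 = 106
  {P2} + {P1, P3, P4, P5}: 50 + 74 = 124
  {P1, P2} + {P3, P4, P5}: 65 + 74 = 139
  {P3} + {P1, P2, P4, P5}: 20 + 80 = 100
  {P1, P3} + {P2, P4, P5}: 26 + 80 = 106
  {P2, P3} + {P1, P4, P5}: 65 + 74 = 139
  … (15 splits in total)
Best: vehicle 1 Hub → P3 → Hub = 20; vehicle 2 Hub → P2 → P5 → P1 → P4 → Hub = 80; combined 100.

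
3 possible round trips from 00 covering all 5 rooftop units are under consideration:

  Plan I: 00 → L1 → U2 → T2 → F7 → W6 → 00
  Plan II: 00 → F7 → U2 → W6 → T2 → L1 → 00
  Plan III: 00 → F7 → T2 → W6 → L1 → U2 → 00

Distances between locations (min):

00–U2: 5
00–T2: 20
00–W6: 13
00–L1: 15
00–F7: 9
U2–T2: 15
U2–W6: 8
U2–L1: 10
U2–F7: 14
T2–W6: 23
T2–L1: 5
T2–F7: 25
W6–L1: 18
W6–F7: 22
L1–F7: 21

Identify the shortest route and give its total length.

Shortest is Plan II, total 74 min.

Plan I: 15 + 10 + 15 + 25 + 22 + 13 = 100
Plan II: 9 + 14 + 8 + 23 + 5 + 15 = 74
Plan III: 9 + 25 + 23 + 18 + 10 + 5 = 90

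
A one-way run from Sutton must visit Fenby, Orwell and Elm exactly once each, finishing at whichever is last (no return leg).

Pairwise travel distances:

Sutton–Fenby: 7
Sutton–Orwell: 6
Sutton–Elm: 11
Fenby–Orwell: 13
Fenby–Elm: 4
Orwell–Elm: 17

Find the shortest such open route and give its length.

There are 3! = 6 possible orderings.
Sutton → Fenby → Orwell → Elm: 7+13+17 = 37
Sutton → Fenby → Elm → Orwell: 7+4+17 = 28
Sutton → Orwell → Fenby → Elm: 6+13+4 = 23
Sutton → Orwell → Elm → Fenby: 6+17+4 = 27
Sutton → Elm → Fenby → Orwell: 11+4+13 = 28
Sutton → Elm → Orwell → Fenby: 11+17+13 = 41
The minimum is 23.
One shortest path: Sutton → Orwell → Fenby → Elm.

Minimum one-way distance = 23.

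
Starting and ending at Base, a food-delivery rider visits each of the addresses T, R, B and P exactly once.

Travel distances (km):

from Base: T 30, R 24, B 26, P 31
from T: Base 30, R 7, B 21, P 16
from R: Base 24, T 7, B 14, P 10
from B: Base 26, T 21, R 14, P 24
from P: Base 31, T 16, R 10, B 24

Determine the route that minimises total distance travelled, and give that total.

There are 12 distinct closed tours to check (reversals are equivalent).
Base→T→R→B→P→Base: 30+7+14+24+31 = 106
Base→T→R→P→B→Base: 30+7+10+24+26 = 97
Base→T→B→R→P→Base: 30+21+14+10+31 = 106
Base→T→B→P→R→Base: 30+21+24+10+24 = 109
Base→T→P→R→B→Base: 30+16+10+14+26 = 96
Base→T→P→B→R→Base: 30+16+24+14+24 = 108
Base→R→T→B→P→Base: 24+7+21+24+31 = 107
Base→R→T→P→B→Base: 24+7+16+24+26 = 97
Base→R→B→T→P→Base: 24+14+21+16+31 = 106
Base→R→P→T→B→Base: 24+10+16+21+26 = 97
Base→B→T→R→P→Base: 26+21+7+10+31 = 95
Base→B→R→T→P→Base: 26+14+7+16+31 = 94
The minimum is 94.
One optimal route: Base → B → R → T → P → Base (or its reverse).

Minimum total distance: 94 km.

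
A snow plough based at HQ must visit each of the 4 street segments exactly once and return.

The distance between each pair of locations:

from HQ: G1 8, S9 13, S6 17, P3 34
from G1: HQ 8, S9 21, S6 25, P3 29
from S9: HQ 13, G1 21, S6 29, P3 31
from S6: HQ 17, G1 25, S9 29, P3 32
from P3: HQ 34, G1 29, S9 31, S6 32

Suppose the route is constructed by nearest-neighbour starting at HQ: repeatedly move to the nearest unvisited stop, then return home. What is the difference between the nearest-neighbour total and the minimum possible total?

The nearest-neighbour route is 15 longer than optimal.

HQ: G1=8, S9=13, S6=17, P3=34 ⇒ G1
G1: S9=21, S6=25, P3=29 ⇒ S9
S9: S6=29, P3=31 ⇒ S6
S6: P3=32 ⇒ P3
NN route HQ → G1 → S9 → S6 → P3 → HQ costs 124.
Optimal: HQ → G1 → S9 → P3 → S6 → HQ costs 109 (by enumerating all 12 distinct tours).
Excess = 124 − 109 = 15.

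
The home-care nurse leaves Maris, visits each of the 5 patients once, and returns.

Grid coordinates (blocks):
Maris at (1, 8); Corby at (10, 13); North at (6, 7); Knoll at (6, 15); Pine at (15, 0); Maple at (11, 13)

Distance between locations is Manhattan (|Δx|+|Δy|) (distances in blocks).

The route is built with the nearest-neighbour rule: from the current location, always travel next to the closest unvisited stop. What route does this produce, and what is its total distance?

From Maris: distances to unvisited — North=6, Knoll=12, Corby=14, Maple=15, Pine=22. Nearest is North (6).
From North: distances to unvisited — Knoll=8, Corby=10, Maple=11, Pine=16. Nearest is Knoll (8).
From Knoll: distances to unvisited — Corby=6, Maple=7, Pine=24. Nearest is Corby (6).
From Corby: distances to unvisited — Maple=1, Pine=18. Nearest is Maple (1).
From Maple: distances to unvisited — Pine=17. Nearest is Pine (17).
Return Pine→Maris: 22.
Total = 6 + 8 + 6 + 1 + 17 + 22 = 60.

Total distance 60 blocks via the nearest-neighbour route Maris → North → Knoll → Corby → Maple → Pine → Maris.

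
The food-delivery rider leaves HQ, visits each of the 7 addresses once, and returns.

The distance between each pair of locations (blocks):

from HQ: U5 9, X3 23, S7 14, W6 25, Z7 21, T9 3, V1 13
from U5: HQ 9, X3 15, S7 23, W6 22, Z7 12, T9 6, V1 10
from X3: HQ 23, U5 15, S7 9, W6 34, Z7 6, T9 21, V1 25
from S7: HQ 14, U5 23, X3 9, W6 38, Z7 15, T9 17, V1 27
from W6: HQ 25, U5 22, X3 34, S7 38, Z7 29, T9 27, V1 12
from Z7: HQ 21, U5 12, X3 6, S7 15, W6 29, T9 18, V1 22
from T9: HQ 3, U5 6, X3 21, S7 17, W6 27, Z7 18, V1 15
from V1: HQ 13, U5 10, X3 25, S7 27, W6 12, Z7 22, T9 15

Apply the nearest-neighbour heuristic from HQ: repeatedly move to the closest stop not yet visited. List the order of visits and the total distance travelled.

HQ → [T9:3 / U5:9 / V1:13 / S7:14 / Z7:21 / X3:23 / W6:25] → T9 (3)
T9 → [U5:6 / V1:15 / S7:17 / Z7:18 / X3:21 / W6:27] → U5 (6)
U5 → [V1:10 / Z7:12 / X3:15 / W6:22 / S7:23] → V1 (10)
V1 → [W6:12 / Z7:22 / X3:25 / S7:27] → W6 (12)
W6 → [Z7:29 / X3:34 / S7:38] → Z7 (29)
Z7 → [X3:6 / S7:15] → X3 (6)
X3 → [S7:9] → S7 (9)
Return S7→HQ: 14.
Total = 3 + 6 + 10 + 12 + 29 + 6 + 9 + 14 = 89.

89 blocks along HQ → T9 → U5 → V1 → W6 → Z7 → X3 → S7 → HQ.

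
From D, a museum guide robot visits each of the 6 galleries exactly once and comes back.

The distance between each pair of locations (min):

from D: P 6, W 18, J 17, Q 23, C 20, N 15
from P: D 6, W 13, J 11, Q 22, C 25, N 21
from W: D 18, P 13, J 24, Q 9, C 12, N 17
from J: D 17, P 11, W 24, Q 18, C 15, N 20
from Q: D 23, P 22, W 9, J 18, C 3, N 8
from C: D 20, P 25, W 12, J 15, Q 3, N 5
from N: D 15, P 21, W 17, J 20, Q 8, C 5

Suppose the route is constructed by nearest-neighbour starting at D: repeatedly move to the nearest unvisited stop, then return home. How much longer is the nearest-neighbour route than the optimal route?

From D: P=6, N=15, J=17, W=18, C=20, Q=23 → choose P (6).
From P: J=11, W=13, N=21, Q=22, C=25 → choose J (11).
From J: C=15, Q=18, N=20, W=24 → choose C (15).
From C: Q=3, N=5, W=12 → choose Q (3).
From Q: N=8, W=9 → choose N (8).
From N: W=17 → choose W (17).
NN route D → P → J → C → Q → N → W → D costs 78.
Optimal: D → P → J → C → N → Q → W → D costs 72 (by enumerating all 360 distinct tours).
Excess = 78 − 72 = 6.

The nearest-neighbour route is 6 min longer than optimal.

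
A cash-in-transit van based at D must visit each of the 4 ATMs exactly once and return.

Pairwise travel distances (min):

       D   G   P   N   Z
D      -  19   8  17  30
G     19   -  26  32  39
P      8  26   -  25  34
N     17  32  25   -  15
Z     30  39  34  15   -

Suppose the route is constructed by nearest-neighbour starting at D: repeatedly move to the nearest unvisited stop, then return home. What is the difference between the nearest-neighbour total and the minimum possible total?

D: P=8, N=17, G=19, Z=30 ⇒ P
P: N=25, G=26, Z=34 ⇒ N
N: Z=15, G=32 ⇒ Z
Z: G=39 ⇒ G
NN route D → P → N → Z → G → D costs 106.
Optimal: D → P → G → Z → N → D costs 105 (by enumerating all 12 distinct tours).
Excess = 106 − 105 = 1.

Excess over optimum: 1 min.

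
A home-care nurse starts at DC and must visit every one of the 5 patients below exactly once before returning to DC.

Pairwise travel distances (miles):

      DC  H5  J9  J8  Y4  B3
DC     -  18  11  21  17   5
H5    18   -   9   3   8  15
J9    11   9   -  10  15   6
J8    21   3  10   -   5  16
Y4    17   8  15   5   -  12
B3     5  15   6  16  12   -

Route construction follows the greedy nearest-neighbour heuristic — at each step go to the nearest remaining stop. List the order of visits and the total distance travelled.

From DC: distances to unvisited — B3=5, J9=11, Y4=17, H5=18, J8=21. Nearest is B3 (5).
From B3: distances to unvisited — J9=6, Y4=12, H5=15, J8=16. Nearest is J9 (6).
From J9: distances to unvisited — H5=9, J8=10, Y4=15. Nearest is H5 (9).
From H5: distances to unvisited — J8=3, Y4=8. Nearest is J8 (3).
From J8: distances to unvisited — Y4=5. Nearest is Y4 (5).
Return Y4→DC: 17.
Total = 5 + 6 + 9 + 3 + 5 + 17 = 45.

Nearest-neighbour total = 45 miles; route DC → B3 → J9 → H5 → J8 → Y4 → DC.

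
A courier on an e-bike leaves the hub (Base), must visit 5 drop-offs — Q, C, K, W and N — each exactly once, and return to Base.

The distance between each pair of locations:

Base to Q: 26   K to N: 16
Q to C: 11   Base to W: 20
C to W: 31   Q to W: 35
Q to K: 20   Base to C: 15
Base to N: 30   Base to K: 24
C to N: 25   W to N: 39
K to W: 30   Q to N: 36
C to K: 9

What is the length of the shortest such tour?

Minimum total distance: 121.

Base → Q → C → K → W → N → Base: 26+11+9+30+39+30 = 145
Base → Q → C → K → N → W → Base: 26+11+9+16+39+20 = 121
Base → Q → C → W → K → N → Base: 26+11+31+30+16+30 = 144
Base → Q → C → W → N → K → Base: 26+11+31+39+16+24 = 147
Base → Q → C → N → K → W → Base: 26+11+25+16+30+20 = 128
Base → Q → C → N → W → K → Base: 26+11+25+39+30+24 = 155
Base → Q → K → C → W → N → Base: 26+20+9+31+39+30 = 155
Base → Q → K → C → N → W → Base: 26+20+9+25+39+20 = 139
Base → Q → K → W → C → N → Base: 26+20+30+31+25+30 = 162
Base → Q → K → W → N → C → Base: 26+20+30+39+25+15 = 155
Base → Q → K → N → C → W → Base: 26+20+16+25+31+20 = 138
Base → Q → K → N → W → C → Base: 26+20+16+39+31+15 = 147
Base → Q → W → C → K → N → Base: 26+35+31+9+16+30 = 147
Base → Q → W → C → N → K → Base: 26+35+31+25+16+24 = 157
… (46 more)
The minimum is 121.
One optimal route: Base → Q → C → K → N → W → Base (or its reverse).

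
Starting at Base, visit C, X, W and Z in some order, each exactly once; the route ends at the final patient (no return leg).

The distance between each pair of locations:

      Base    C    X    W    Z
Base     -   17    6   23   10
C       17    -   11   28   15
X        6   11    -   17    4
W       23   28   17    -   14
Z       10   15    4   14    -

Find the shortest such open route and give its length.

46 — the minimum one-way total.

There are 4! = 24 possible orderings.
Base → C → X → W → Z: 17+11+17+14 = 59
Base → C → X → Z → W: 17+11+4+14 = 46
Base → C → W → X → Z: 17+28+17+4 = 66
Base → C → W → Z → X: 17+28+14+4 = 63
Base → C → Z → X → W: 17+15+4+17 = 53
Base → C → Z → W → X: 17+15+14+17 = 63
Base → X → C → W → Z: 6+11+28+14 = 59
Base → X → C → Z → W: 6+11+15+14 = 46
Base → X → W → C → Z: 6+17+28+15 = 66
Base → X → W → Z → C: 6+17+14+15 = 52
Base → X → Z → C → W: 6+4+15+28 = 53
Base → X → Z → W → C: 6+4+14+28 = 52
Base → W → C → X → Z: 23+28+11+4 = 66
Base → W → C → Z → X: 23+28+15+4 = 70
… (10 more)
The minimum is 46.
One shortest path: Base → C → X → Z → W.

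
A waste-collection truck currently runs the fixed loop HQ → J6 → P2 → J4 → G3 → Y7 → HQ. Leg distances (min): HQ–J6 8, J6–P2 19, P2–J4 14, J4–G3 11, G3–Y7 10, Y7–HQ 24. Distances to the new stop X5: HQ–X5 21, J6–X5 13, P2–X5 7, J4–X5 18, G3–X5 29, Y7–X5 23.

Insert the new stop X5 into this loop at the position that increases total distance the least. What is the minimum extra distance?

Insertion cost between consecutive stops i–j is d(i,X5) + d(X5,j) − d(i,j):
  between HQ and J6: 21 + 13 − 8 = 26
  between J6 and P2: 13 + 7 − 19 = 1
  between P2 and J4: 7 + 18 − 14 = 11
  between J4 and G3: 18 + 29 − 11 = 36
  between G3 and Y7: 29 + 23 − 10 = 42
  between Y7 and HQ: 23 + 21 − 24 = 20
Cheapest insertion is between J6 and P2, adding 1.
New total = 86 + 1 = 87.

Adding 1 min by placing X5 on the J6–P2 leg.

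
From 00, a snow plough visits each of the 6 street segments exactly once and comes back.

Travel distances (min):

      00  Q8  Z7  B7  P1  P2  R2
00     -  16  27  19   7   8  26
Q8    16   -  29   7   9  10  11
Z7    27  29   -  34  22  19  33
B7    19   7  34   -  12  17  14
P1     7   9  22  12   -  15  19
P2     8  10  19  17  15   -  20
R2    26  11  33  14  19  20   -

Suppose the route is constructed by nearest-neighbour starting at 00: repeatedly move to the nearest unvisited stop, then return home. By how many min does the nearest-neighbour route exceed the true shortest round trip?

00: P1=7, P2=8, Q8=16, B7=19, R2=26, Z7=27 ⇒ P1
P1: Q8=9, B7=12, P2=15, R2=19, Z7=22 ⇒ Q8
Q8: B7=7, P2=10, R2=11, Z7=29 ⇒ B7
B7: R2=14, P2=17, Z7=34 ⇒ R2
R2: P2=20, Z7=33 ⇒ P2
P2: Z7=19 ⇒ Z7
NN route 00 → P1 → Q8 → B7 → R2 → P2 → Z7 → 00 costs 103.
Optimal: 00 → P1 → Q8 → B7 → R2 → Z7 → P2 → 00 costs 97 (by enumerating all 360 distinct tours).
Excess = 103 − 97 = 6.

6 min longer than the optimal tour.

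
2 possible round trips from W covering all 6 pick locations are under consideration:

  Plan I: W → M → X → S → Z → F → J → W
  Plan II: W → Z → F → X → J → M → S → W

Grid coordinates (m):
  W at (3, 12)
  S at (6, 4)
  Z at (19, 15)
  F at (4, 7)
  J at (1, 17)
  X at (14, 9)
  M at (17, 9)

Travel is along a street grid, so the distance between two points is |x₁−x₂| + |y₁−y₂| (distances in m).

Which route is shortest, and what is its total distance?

Shortest is Plan I, total 100 m.

Plan I: 17 + 3 + 13 + 24 + 23 + 13 + 7 = 100
Plan II: 19 + 23 + 12 + 21 + 24 + 16 + 11 = 126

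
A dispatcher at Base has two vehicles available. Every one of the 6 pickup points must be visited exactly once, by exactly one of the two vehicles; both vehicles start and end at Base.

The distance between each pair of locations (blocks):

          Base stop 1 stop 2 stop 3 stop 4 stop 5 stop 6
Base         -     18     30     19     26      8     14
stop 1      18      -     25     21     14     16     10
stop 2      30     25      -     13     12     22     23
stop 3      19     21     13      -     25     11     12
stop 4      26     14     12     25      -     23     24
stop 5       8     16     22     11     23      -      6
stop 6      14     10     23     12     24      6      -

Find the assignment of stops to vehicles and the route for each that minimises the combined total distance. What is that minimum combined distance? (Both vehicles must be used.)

Minimum combined distance: 98 blocks.

Try each way of splitting the stops between the two vehicles (each non-empty) and, for each split, find the best tour for each vehicle:
  {stop 1} + {stop 2, stop 3, stop 4, stop 5, stop 6}: 36 + 77 = 113
  {stop 2} + {stop 1, stop 3, stop 4, stop 5, stop 6}: 60 + 81 = 141
  {stop 1, stop 2} + {stop 3, stop 4, stop 5, stop 6}: 73 + 77 = 150
  {stop 3} + {stop 1, stop 2, stop 4, stop 5, stop 6}: 38 + 80 = 118
  {stop 1, stop 3} + {stop 2, stop 4, stop 5, stop 6}: 58 + 75 = 133
  {stop 2, stop 3} + {stop 1, stop 4, stop 5, stop 6}: 62 + 64 = 126
  … (31 splits in total)
  {stop 5} + {stop 1, stop 2, stop 3, stop 4, stop 6}: 16 + 82 = 98  ← best
Best: vehicle 1 Base → stop 5 → Base = 16; vehicle 2 Base → stop 3 → stop 2 → stop 4 → stop 1 → stop 6 → Base = 82; combined 98.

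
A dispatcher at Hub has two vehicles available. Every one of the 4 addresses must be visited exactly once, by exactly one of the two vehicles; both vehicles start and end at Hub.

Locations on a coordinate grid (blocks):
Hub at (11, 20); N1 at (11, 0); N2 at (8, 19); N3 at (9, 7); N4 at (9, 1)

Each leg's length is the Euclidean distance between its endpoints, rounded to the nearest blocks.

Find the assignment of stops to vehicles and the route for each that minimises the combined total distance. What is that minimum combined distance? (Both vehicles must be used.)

Try each way of splitting the stops between the two vehicles (each non-empty) and, for each split, find the best tour for each vehicle:
  {N1} + {N2, N3, N4}: 40 + 40 = 80
  {N2} + {N1, N3, N4}: 6 + 41 = 47
  {N1, N2} + {N3, N4}: 42 + 38 = 80
  {N3} + {N1, N2, N4}: 26 + 43 = 69
  {N1, N3} + {N2, N4}: 40 + 40 = 80
  {N2, N3} + {N1, N4}: 28 + 41 = 69
  … (7 splits in total)
Best: vehicle 1 Hub → N2 → Hub = 6; vehicle 2 Hub → N1 → N4 → N3 → Hub = 41; combined 47.

Minimum combined distance: 47 blocks.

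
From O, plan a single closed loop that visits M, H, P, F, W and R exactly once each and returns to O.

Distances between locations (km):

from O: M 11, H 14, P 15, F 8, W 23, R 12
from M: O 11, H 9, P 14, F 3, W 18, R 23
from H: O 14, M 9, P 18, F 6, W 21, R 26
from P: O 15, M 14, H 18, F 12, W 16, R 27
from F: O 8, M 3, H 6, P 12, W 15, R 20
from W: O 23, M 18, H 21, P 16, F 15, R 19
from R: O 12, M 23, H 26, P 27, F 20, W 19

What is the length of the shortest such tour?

84 km — the shortest possible round trip.

There are 360 distinct closed tours to check (reversals are equivalent).
O-M-H-P-F-W-R-O: 11+9+18+12+15+19+12 = 96
O-M-H-P-F-R-W-O: 11+9+18+12+20+19+23 = 112
O-M-H-P-W-F-R-O: 11+9+18+16+15+20+12 = 101
O-M-H-P-W-R-F-O: 11+9+18+16+19+20+8 = 101
O-M-H-P-R-F-W-O: 11+9+18+27+20+15+23 = 123
O-M-H-P-R-W-F-O: 11+9+18+27+19+15+8 = 107
O-M-H-F-P-W-R-O: 11+9+6+12+16+19+12 = 85
O-M-H-F-P-R-W-O: 11+9+6+12+27+19+23 = 107
… (352 more)
O-H-F-M-P-W-R-O: 14+6+3+14+16+19+12 = 84  ← best
The minimum is 84.
One optimal route: O → H → F → M → P → W → R → O (or its reverse).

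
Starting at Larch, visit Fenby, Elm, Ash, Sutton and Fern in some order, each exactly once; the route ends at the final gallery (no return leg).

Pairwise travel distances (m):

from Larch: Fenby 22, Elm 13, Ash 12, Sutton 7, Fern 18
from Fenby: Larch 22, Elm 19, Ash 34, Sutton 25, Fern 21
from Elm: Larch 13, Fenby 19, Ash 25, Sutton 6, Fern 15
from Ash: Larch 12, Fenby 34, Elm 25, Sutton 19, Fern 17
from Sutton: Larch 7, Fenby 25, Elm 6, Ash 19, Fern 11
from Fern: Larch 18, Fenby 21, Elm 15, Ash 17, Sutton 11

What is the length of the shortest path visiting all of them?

Minimum one-way distance = 65 m.

There are 5! = 120 possible orderings.
Larch→Fenby→Elm→Ash→Sutton→Fern: 22+19+25+19+11 = 96
Larch→Fenby→Elm→Ash→Fern→Sutton: 22+19+25+17+11 = 94
Larch→Fenby→Elm→Sutton→Ash→Fern: 22+19+6+19+17 = 83
Larch→Fenby→Elm→Sutton→Fern→Ash: 22+19+6+11+17 = 75
Larch→Fenby→Elm→Fern→Ash→Sutton: 22+19+15+17+19 = 92
Larch→Fenby→Elm→Fern→Sutton→Ash: 22+19+15+11+19 = 86
Larch→Fenby→Ash→Elm→Sutton→Fern: 22+34+25+6+11 = 98
Larch→Fenby→Ash→Elm→Fern→Sutton: 22+34+25+15+11 = 107
Larch→Fenby→Ash→Sutton→Elm→Fern: 22+34+19+6+15 = 96
Larch→Fenby→Ash→Sutton→Fern→Elm: 22+34+19+11+15 = 101
Larch→Fenby→Ash→Fern→Elm→Sutton: 22+34+17+15+6 = 94
Larch→Fenby→Ash→Fern→Sutton→Elm: 22+34+17+11+6 = 90
Larch→Fenby→Sutton→Elm→Ash→Fern: 22+25+6+25+17 = 95
Larch→Fenby→Sutton→Elm→Fern→Ash: 22+25+6+15+17 = 85
… (106 more)
Larch→Ash→Fern→Sutton→Elm→Fenby: 12+17+11+6+19 = 65  ← best
The minimum is 65.
One shortest path: Larch → Ash → Fern → Sutton → Elm → Fenby.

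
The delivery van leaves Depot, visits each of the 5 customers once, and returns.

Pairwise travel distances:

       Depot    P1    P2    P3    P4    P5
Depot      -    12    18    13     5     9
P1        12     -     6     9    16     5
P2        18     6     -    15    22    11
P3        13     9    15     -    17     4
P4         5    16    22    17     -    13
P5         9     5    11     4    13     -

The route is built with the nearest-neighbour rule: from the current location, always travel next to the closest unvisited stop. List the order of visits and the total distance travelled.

Nearest-neighbour total = 55; route Depot → P4 → P5 → P3 → P1 → P2 → Depot.

Depot → [P4:5 / P5:9 / P1:12 / P3:13 / P2:18] → P4 (5)
P4 → [P5:13 / P1:16 / P3:17 / P2:22] → P5 (13)
P5 → [P3:4 / P1:5 / P2:11] → P3 (4)
P3 → [P1:9 / P2:15] → P1 (9)
P1 → [P2:6] → P2 (6)
Return P2→Depot: 18.
Total = 5 + 13 + 4 + 9 + 6 + 18 = 55.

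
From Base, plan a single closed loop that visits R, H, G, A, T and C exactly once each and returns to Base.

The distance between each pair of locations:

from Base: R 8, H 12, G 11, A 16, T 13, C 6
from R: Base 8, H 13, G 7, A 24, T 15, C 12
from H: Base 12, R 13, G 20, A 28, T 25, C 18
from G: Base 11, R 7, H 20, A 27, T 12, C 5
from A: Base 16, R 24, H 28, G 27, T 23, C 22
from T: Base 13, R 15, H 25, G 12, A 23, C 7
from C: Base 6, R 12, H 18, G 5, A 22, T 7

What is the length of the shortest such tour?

83 — the shortest possible round trip.

There are 360 distinct closed tours to check (reversals are equivalent).
Base - R - H - G - A - T - C - Base: 8+13+20+27+23+7+6 = 104
Base - R - H - G - A - C - T - Base: 8+13+20+27+22+7+13 = 110
Base - R - H - G - T - A - C - Base: 8+13+20+12+23+22+6 = 104
Base - R - H - G - T - C - A - Base: 8+13+20+12+7+22+16 = 98
Base - R - H - G - C - A - T - Base: 8+13+20+5+22+23+13 = 104
Base - R - H - G - C - T - A - Base: 8+13+20+5+7+23+16 = 92
Base - R - H - A - G - T - C - Base: 8+13+28+27+12+7+6 = 101
Base - R - H - A - G - C - T - Base: 8+13+28+27+5+7+13 = 101
… (352 more)
Base - H - R - G - C - T - A - Base: 12+13+7+5+7+23+16 = 83  ← best
The minimum is 83.
One optimal route: Base → H → R → G → C → T → A → Base (or its reverse).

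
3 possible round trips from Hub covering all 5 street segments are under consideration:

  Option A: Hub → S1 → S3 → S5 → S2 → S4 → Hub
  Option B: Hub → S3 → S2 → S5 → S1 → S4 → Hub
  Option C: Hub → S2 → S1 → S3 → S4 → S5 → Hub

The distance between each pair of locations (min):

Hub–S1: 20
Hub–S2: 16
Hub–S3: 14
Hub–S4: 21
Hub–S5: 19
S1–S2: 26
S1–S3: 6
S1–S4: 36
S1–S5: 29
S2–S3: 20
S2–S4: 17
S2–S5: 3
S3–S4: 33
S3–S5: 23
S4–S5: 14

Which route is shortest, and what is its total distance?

Option A: 20 + 6 + 23 + 3 + 17 + 21 = 90
Option B: 14 + 20 + 3 + 29 + 36 + 21 = 123
Option C: 16 + 26 + 6 + 33 + 14 + 19 = 114

90 min — Option A is the shortest.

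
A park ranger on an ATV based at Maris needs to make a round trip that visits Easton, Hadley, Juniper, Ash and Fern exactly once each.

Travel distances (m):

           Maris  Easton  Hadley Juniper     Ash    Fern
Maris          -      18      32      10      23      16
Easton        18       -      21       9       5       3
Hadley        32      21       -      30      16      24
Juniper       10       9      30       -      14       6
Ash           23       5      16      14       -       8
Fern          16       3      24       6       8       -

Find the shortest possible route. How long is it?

There are 60 distinct closed tours to check (reversals are equivalent).
Maris → Easton → Hadley → Juniper → Ash → Fern → Maris: 18+21+30+14+8+16 = 107
Maris → Easton → Hadley → Juniper → Fern → Ash → Maris: 18+21+30+6+8+23 = 106
Maris → Easton → Hadley → Ash → Juniper → Fern → Maris: 18+21+16+14+6+16 = 91
Maris → Easton → Hadley → Ash → Fern → Juniper → Maris: 18+21+16+8+6+10 = 79
Maris → Easton → Hadley → Fern → Juniper → Ash → Maris: 18+21+24+6+14+23 = 106
Maris → Easton → Hadley → Fern → Ash → Juniper → Maris: 18+21+24+8+14+10 = 95
Maris → Easton → Juniper → Hadley → Ash → Fern → Maris: 18+9+30+16+8+16 = 97
Maris → Easton → Juniper → Hadley → Fern → Ash → Maris: 18+9+30+24+8+23 = 112
Maris → Easton → Juniper → Ash → Hadley → Fern → Maris: 18+9+14+16+24+16 = 97
Maris → Easton → Juniper → Ash → Fern → Hadley → Maris: 18+9+14+8+24+32 = 105
Maris → Easton → Juniper → Fern → Hadley → Ash → Maris: 18+9+6+24+16+23 = 96
Maris → Easton → Juniper → Fern → Ash → Hadley → Maris: 18+9+6+8+16+32 = 89
Maris → Easton → Ash → Hadley → Juniper → Fern → Maris: 18+5+16+30+6+16 = 91
Maris → Easton → Ash → Hadley → Fern → Juniper → Maris: 18+5+16+24+6+10 = 79
… (46 more)
Maris → Hadley → Ash → Easton → Fern → Juniper → Maris: 32+16+5+3+6+10 = 72  ← best
The minimum is 72.
One optimal route: Maris → Hadley → Ash → Easton → Fern → Juniper → Maris (or its reverse).

Minimum total distance: 72 m.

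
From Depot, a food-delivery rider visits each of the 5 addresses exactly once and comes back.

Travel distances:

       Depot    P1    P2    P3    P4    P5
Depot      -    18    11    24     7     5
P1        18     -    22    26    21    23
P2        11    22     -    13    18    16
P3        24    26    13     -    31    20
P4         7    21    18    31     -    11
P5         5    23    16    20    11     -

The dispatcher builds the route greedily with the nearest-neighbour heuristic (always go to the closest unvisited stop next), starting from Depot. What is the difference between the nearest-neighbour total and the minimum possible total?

From Depot: P5=5, P4=7, P2=11, P1=18, P3=24 → choose P5 (5).
From P5: P4=11, P2=16, P3=20, P1=23 → choose P4 (11).
From P4: P2=18, P1=21, P3=31 → choose P2 (18).
From P2: P3=13, P1=22 → choose P3 (13).
From P3: P1=26 → choose P1 (26).
NN route Depot → P5 → P4 → P2 → P3 → P1 → Depot costs 91.
Optimal: Depot → P2 → P3 → P1 → P4 → P5 → Depot costs 87 (by enumerating all 60 distinct tours).
Excess = 91 − 87 = 4.

The nearest-neighbour route is 4 longer than optimal.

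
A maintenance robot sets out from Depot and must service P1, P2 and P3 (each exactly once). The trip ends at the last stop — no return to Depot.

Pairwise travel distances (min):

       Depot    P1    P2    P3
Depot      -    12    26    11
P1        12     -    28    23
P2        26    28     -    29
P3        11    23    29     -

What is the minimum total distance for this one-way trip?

62 min — the minimum one-way total.

There are 3! = 6 possible orderings.
Depot - P1 - P2 - P3: 12+28+29 = 69
Depot - P1 - P3 - P2: 12+23+29 = 64
Depot - P2 - P1 - P3: 26+28+23 = 77
Depot - P2 - P3 - P1: 26+29+23 = 78
Depot - P3 - P1 - P2: 11+23+28 = 62
Depot - P3 - P2 - P1: 11+29+28 = 68
The minimum is 62.
One shortest path: Depot → P3 → P1 → P2.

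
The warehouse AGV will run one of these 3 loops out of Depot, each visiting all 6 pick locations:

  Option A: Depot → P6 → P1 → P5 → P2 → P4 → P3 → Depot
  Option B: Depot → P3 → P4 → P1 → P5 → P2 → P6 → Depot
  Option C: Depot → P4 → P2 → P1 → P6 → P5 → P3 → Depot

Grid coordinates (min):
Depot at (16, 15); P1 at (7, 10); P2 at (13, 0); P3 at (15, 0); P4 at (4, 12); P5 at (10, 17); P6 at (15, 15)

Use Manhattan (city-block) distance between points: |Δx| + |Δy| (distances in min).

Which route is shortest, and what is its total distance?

92 min — Option B is the shortest.

Option A: 1 + 13 + 10 + 20 + 21 + 23 + 16 = 104
Option B: 16 + 23 + 5 + 10 + 20 + 17 + 1 = 92
Option C: 15 + 21 + 16 + 13 + 7 + 22 + 16 = 110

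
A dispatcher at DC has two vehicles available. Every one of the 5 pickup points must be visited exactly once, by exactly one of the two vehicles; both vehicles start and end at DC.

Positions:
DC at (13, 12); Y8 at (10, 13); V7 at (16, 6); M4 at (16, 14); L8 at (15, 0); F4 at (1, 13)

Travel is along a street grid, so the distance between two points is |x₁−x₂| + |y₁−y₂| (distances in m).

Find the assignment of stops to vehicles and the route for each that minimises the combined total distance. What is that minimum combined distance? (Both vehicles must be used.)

Minimum combined distance: 60 m.

There are 2^4 − 1 = 15 ways to divide the 5 stops into two non-empty groups. For each, the best each vehicle can do is its own shortest tour through its group:
  {Y8} + {V7, M4, L8, F4}: 8 + 58 = 66
  {V7} + {Y8, M4, L8, F4}: 18 + 58 = 76
  {Y8, V7} + {M4, L8, F4}: 26 + 58 = 84
  {M4} + {Y8, V7, L8, F4}: 10 + 56 = 66
  {Y8, M4} + {V7, L8, F4}: 16 + 56 = 72
  {V7, M4} + {Y8, L8, F4}: 22 + 54 = 76
  … (15 splits in total)
  {V7, M4, L8} + {Y8, F4}: 34 + 26 = 60  ← best
Best: vehicle 1 DC → M4 → V7 → L8 → DC = 34; vehicle 2 DC → Y8 → F4 → DC = 26; combined 60.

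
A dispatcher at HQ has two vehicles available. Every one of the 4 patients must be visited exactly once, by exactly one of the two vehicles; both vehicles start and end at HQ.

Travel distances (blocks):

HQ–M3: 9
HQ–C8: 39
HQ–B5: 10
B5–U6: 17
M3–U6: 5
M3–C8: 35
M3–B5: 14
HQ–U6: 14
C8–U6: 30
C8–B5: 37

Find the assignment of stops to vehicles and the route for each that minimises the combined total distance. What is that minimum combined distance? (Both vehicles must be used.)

There are 2^3 − 1 = 7 ways to divide the 4 stops into two non-empty groups. For each, the best each vehicle can do is its own shortest tour through its group:
  {M3} + {C8, B5, U6}: 18 + 91 = 109
  {C8} + {M3, B5, U6}: 78 + 41 = 119
  {M3, C8} + {B5, U6}: 83 + 41 = 124
  {B5} + {M3, C8, U6}: 20 + 83 = 103
  {M3, B5} + {C8, U6}: 33 + 83 = 116
  {C8, B5} + {M3, U6}: 86 + 28 = 114
  … (7 splits in total)
Best: vehicle 1 HQ → B5 → HQ = 20; vehicle 2 HQ → M3 → U6 → C8 → HQ = 83; combined 103.

103 blocks — the smallest possible combined total.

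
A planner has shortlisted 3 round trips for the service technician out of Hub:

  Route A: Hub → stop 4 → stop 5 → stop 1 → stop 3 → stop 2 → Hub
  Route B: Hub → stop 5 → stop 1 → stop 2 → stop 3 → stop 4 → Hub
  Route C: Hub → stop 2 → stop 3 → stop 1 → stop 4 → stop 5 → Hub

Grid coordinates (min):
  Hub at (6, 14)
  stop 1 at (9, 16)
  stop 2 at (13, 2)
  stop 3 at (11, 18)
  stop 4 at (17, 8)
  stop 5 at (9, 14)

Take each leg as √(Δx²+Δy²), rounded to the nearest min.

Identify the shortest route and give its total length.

Route A: 13 + 10 + 2 + 3 + 16 + 14 = 58
Route B: 3 + 2 + 15 + 16 + 12 + 13 = 61
Route C: 14 + 16 + 3 + 11 + 10 + 3 = 57

57 min — Route C is the shortest.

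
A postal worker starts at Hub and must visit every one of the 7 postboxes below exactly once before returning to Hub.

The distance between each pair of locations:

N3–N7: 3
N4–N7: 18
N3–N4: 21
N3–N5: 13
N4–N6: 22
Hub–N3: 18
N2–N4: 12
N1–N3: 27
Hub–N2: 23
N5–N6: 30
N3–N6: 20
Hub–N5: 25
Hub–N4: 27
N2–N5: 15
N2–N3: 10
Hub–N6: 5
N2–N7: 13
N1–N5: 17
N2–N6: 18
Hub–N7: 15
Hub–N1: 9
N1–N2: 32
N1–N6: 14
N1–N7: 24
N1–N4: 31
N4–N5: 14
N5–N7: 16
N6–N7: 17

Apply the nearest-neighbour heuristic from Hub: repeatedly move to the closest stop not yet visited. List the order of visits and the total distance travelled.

104 along Hub → N6 → N1 → N5 → N3 → N7 → N2 → N4 → Hub.

From Hub: distances to unvisited — N6=5, N1=9, N7=15, N3=18, N2=23, N5=25, N4=27. Nearest is N6 (5).
From N6: distances to unvisited — N1=14, N7=17, N2=18, N3=20, N4=22, N5=30. Nearest is N1 (14).
From N1: distances to unvisited — N5=17, N7=24, N3=27, N4=31, N2=32. Nearest is N5 (17).
From N5: distances to unvisited — N3=13, N4=14, N2=15, N7=16. Nearest is N3 (13).
From N3: distances to unvisited — N7=3, N2=10, N4=21. Nearest is N7 (3).
From N7: distances to unvisited — N2=13, N4=18. Nearest is N2 (13).
From N2: distances to unvisited — N4=12. Nearest is N4 (12).
Return N4→Hub: 27.
Total = 5 + 14 + 17 + 13 + 3 + 13 + 12 + 27 = 104.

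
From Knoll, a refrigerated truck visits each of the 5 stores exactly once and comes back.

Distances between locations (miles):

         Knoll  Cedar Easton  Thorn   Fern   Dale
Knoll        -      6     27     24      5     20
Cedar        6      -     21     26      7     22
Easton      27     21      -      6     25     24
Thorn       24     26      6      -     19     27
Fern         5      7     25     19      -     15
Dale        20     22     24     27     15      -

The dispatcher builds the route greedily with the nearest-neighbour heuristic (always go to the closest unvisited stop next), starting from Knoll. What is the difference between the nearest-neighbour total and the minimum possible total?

Excess over optimum: 6 miles.

Knoll: Fern=5, Cedar=6, Dale=20, Thorn=24, Easton=27 ⇒ Fern
Fern: Cedar=7, Dale=15, Thorn=19, Easton=25 ⇒ Cedar
Cedar: Easton=21, Dale=22, Thorn=26 ⇒ Easton
Easton: Thorn=6, Dale=24 ⇒ Thorn
Thorn: Dale=27 ⇒ Dale
NN route Knoll → Fern → Cedar → Easton → Thorn → Dale → Knoll costs 86.
Optimal: Knoll → Cedar → Easton → Thorn → Dale → Fern → Knoll costs 80 (by enumerating all 60 distinct tours).
Excess = 86 − 80 = 6.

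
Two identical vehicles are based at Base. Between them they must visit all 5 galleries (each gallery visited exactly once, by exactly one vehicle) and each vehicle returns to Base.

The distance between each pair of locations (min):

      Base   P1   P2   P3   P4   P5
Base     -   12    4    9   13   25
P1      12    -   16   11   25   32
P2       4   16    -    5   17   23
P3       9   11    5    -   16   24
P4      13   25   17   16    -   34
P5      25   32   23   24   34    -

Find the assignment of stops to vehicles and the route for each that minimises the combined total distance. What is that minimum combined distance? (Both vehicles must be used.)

Try each way of splitting the stops between the two vehicles (each non-empty) and, for each split, find the best tour for each vehicle:
  {P1} + {P2, P3, P4, P5}: 24 + 80 = 104
  {P2} + {P1, P3, P4, P5}: 8 + 94 = 102
  {P1, P2} + {P3, P4, P5}: 32 + 78 = 110
  {P3} + {P1, P2, P4, P5}: 18 + 97 = 115
  {P1, P3} + {P2, P4, P5}: 32 + 74 = 106
  {P2, P3} + {P1, P4, P5}: 18 + 91 = 109
  … (15 splits in total)
  {P4} + {P1, P2, P3, P5}: 26 + 74 = 100  ← best
Best: vehicle 1 Base → P4 → Base = 26; vehicle 2 Base → P1 → P3 → P5 → P2 → Base = 74; combined 100.

100 min — the smallest possible combined total.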